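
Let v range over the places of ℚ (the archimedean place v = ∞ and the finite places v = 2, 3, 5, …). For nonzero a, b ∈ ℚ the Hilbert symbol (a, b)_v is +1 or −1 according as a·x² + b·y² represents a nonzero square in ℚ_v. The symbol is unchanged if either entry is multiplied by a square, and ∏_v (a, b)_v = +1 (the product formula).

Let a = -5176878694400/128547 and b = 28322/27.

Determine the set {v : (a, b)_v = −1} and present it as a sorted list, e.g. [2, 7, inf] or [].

[2, 7]

Mod squares: a ≡ -987, b ≡ 6. Check v ∈ {∞, 2, 3, 5, 7, 17, 23, 47}.
v=3: a=3^-5·(≡1), b=3^-3·(≡2) mod 3; (1|3)=+1, (2|3)=-1; (−1)^{-5·-3·1}·(+1)^-3·(-1)^-5 = +1.
v=47: a=47^1·(≡39), b=47^0·(≡8) mod 47; (39|47)=-1, (8|47)=+1; (−1)^{1·0·23}·(-1)^0·(+1)^1 = +1.
v=17: a=17^0·(≡15), b=17^2·(≡3) mod 17; (15|17)=+1, (3|17)=-1; (−1)^{0·2·8}·(+1)^2·(-1)^0 = +1.
v=5: a=5^2·(≡2), b=5^0·(≡1) mod 5; (2|5)=-1, (1|5)=+1; (−1)^{2·0·2}·(-1)^0·(+1)^2 = +1.
v=23: a=23^-2·(≡12), b=23^0·(≡8) mod 23; (12|23)=+1, (8|23)=+1; (−1)^{-2·0·11}·(+1)^0·(+1)^-2 = +1.
v=∞: -987 < 0 and 6 > 0  ⇒  (a,b)_∞ = +1.
v=7: a=7^5·(≡6), b=7^2·(≡3) mod 7; (6|7)=-1, (3|7)=-1; (−1)^{5·2·3}·(-1)^2·(-1)^5 = -1.
v=2: v_2(a)=18, v_2(b)=1; units ≡ 5, 3 (mod 8); ε·ε+αω+βω = 0·1+18·1+1·1 ≡ 1  ⇒  (a,b)_2 = -1.
|Ram(-987, 6)| = 2, even; anisotropic at {2, 7}.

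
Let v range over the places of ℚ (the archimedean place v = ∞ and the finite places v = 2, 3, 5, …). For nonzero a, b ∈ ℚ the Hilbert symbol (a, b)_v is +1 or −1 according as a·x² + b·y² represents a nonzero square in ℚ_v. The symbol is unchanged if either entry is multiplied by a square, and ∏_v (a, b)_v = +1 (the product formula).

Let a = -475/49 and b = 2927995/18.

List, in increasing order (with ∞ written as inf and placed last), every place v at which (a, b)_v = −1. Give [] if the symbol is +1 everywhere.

(a, b) ≡ (-19, 119510) mod (ℚ^×)²; places V = {2, 3, 5, 7, 17, 19, 37, ∞}.
(a,b)_2: α=0, β=-1; u≡5, v≡3 (mod 8); ε(u)ε(v)=0·1, αω(v)=0·1, βω(u)=-1·1; sum ≡ 1  ⇒  -1.
(a,b)_17: α=0, u≡8; β=1, v≡8 (mod 17); (8|17)=+1, (8|17)=+1; sign (−1)^0·+1^1·+1^0 = +1.
(a,b)_37: α=0, u≡19; β=1, v≡16 (mod 37); (19|37)=-1, (16|37)=+1; sign (−1)^0·-1^1·+1^0 = -1.
(a,b)_7: α=-2, u≡1; β=2, v≡6 (mod 7); (1|7)=+1, (6|7)=-1; sign (−1)^0·+1^2·-1^-2 = +1.
(a,b)_5: α=2, u≡4; β=1, v≡3 (mod 5); (4|5)=+1, (3|5)=-1; sign (−1)^0·+1^1·-1^2 = +1.
(a,b)_3: α=0, u≡2; β=-2, v≡2 (mod 3); (2|3)=-1, (2|3)=-1; sign (−1)^0·-1^-2·-1^0 = +1.
(a,b)_∞: sgn(-19)=−, sgn(119510)=+, so +1.
(a,b)_19: α=1, u≡15; β=1, v≡4 (mod 19); (15|19)=-1, (4|19)=+1; sign (−1)^1·-1^1·+1^1 = +1.
(-19, 119510 / ℚ) ramifies at {2, 37}: a division algebra.

[2, 37]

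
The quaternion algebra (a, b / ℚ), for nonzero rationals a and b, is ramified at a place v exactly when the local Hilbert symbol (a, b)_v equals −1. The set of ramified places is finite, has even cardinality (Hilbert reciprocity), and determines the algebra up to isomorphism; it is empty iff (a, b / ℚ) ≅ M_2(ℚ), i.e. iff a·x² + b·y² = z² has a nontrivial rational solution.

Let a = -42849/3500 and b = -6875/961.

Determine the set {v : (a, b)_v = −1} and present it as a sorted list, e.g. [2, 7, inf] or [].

[7, inf]

(a, b) ≡ (-35, -11) mod (ℚ^×)²; places V = {2, 3, 5, 7, 11, 23, 31, ∞}.
(a,b)_3: α=4, u≡1; β=0, v≡1 (mod 3); (1|3)=+1, (1|3)=+1; sign (−1)^0·+1^0·+1^4 = +1.
(a,b)_7: α=-1, u≡4; β=0, v≡3 (mod 7); (4|7)=+1, (3|7)=-1; sign (−1)^0·+1^0·-1^-1 = -1.
(a,b)_23: α=2, u≡20; β=0, v≡18 (mod 23); (20|23)=-1, (18|23)=+1; sign (−1)^0·-1^0·+1^2 = +1.
(a,b)_2: α=-2, β=0; u≡5, v≡5 (mod 8); ε(u)ε(v)=0·0, αω(v)=-2·1, βω(u)=0·1; sum ≡ 0  ⇒  +1.
(a,b)_5: α=-3, u≡2; β=4, v≡4 (mod 5); (2|5)=-1, (4|5)=+1; sign (−1)^0·-1^4·+1^-3 = +1.
(a,b)_∞: sgn(-35)=−, sgn(-11)=−, so -1.
(a,b)_11: α=0, u≡9; β=1, v≡6 (mod 11); (9|11)=+1, (6|11)=-1; sign (−1)^0·+1^1·-1^0 = +1.
(a,b)_31: α=0, u≡23; β=-2, v≡7 (mod 31); (23|31)=-1, (7|31)=+1; sign (−1)^0·-1^-2·+1^0 = +1.
|Ram(-35, -11)| = 2, even; anisotropic at {7, ∞}.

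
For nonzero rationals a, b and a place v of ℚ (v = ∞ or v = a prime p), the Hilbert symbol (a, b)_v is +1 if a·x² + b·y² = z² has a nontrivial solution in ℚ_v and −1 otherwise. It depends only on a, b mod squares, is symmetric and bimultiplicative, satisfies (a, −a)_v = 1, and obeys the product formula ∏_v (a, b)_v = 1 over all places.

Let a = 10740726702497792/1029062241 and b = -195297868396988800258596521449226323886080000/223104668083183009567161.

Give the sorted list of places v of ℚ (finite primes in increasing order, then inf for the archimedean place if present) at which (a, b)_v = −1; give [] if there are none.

[7, 13]

Mod squares: a ≡ 3542, b ≡ -23023. Check v ∈ {∞, 2, 3, 5, 7, 11, 13, 17, 23, 37}.
v=13: a=13^4·(≡6), b=13^9·(≡10) mod 13; (6|13)=-1, (10|13)=+1; (−1)^{4·9·6}·(-1)^9·(+1)^4 = -1.
v=17: a=17^-4·(≡11), b=17^-10·(≡7) mod 17; (11|17)=-1, (7|17)=-1; (−1)^{-4·-10·8}·(-1)^-10·(-1)^-4 = +1.
v=23: a=23^3·(≡2), b=23^7·(≡14) mod 23; (2|23)=+1, (14|23)=-1; (−1)^{3·7·11}·(+1)^7·(-1)^3 = +1.
v=11: a=11^1·(≡4), b=11^3·(≡6) mod 11; (4|11)=+1, (6|11)=-1; (−1)^{1·3·5}·(+1)^3·(-1)^1 = +1.
v=2: v_2(a)=13, v_2(b)=26; units ≡ 3, 1 (mod 8); ε·ε+αω+βω = 1·0+13·0+26·1 ≡ 0  ⇒  (a,b)_2 = +1.
v=7: a=7^3·(≡2), b=7^13·(≡4) mod 7; (2|7)=+1, (4|7)=+1; (−1)^{3·13·3}·(+1)^13·(+1)^3 = -1.
v=∞: 3542 > 0 and -23023 < 0  ⇒  (a,b)_∞ = +1.
v=5: a=5^0·(≡2), b=5^4·(≡2) mod 5; (2|5)=-1, (2|5)=-1; (−1)^{0·4·2}·(-1)^4·(-1)^0 = +1.
v=3: a=3^-2·(≡2), b=3^-10·(≡2) mod 3; (2|3)=-1, (2|3)=-1; (−1)^{-2·-10·1}·(-1)^-10·(-1)^-2 = +1.
v=37: a=37^-2·(≡16), b=37^-4·(≡26) mod 37; (16|37)=+1, (26|37)=+1; (−1)^{-2·-4·18}·(+1)^-4·(+1)^-2 = +1.
Ram(3542, -23023) = {7, 13}; no ℚ_7-point on the conic.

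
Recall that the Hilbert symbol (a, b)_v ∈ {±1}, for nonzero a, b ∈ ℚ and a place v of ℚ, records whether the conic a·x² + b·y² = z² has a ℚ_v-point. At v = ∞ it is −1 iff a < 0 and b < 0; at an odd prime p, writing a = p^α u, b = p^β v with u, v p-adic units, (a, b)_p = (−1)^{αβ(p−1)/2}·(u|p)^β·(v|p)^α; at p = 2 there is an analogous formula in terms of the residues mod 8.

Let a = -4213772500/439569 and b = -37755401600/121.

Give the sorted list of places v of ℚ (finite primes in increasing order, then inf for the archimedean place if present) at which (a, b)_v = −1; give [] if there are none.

[2, 7, 29, inf]

Mod squares: a ≡ -4669, b ≡ -1334. Check v ∈ {∞, 2, 3, 5, 7, 11, 13, 17, 19, 23, 29}.
v=13: a=13^-2·(≡11), b=13^0·(≡8) mod 13; (11|13)=-1, (8|13)=-1; (−1)^{-2·0·6}·(-1)^0·(-1)^-2 = +1.
v=11: a=11^0·(≡7), b=11^-2·(≡7) mod 11; (7|11)=-1, (7|11)=-1; (−1)^{0·-2·5}·(-1)^-2·(-1)^0 = +1.
v=5: a=5^4·(≡1), b=5^2·(≡1) mod 5; (1|5)=+1, (1|5)=+1; (−1)^{4·2·2}·(+1)^2·(+1)^4 = +1.
v=7: a=7^1·(≡5), b=7^2·(≡3) mod 7; (5|7)=-1, (3|7)=-1; (−1)^{1·2·3}·(-1)^2·(-1)^1 = -1.
v=3: a=3^-2·(≡2), b=3^0·(≡1) mod 3; (2|3)=-1, (1|3)=+1; (−1)^{-2·0·1}·(-1)^0·(+1)^-2 = +1.
v=2: v_2(a)=2, v_2(b)=7; units ≡ 3, 5 (mod 8); ε·ε+αω+βω = 1·0+2·1+7·1 ≡ 1  ⇒  (a,b)_2 = -1.
v=∞: -4669 < 0 and -1334 < 0  ⇒  (a,b)_∞ = -1.
v=29: a=29^1·(≡9), b=29^1·(≡17) mod 29; (9|29)=+1, (17|29)=-1; (−1)^{1·1·14}·(+1)^1·(-1)^1 = -1.
v=19: a=19^2·(≡9), b=19^2·(≡2) mod 19; (9|19)=+1, (2|19)=-1; (−1)^{2·2·9}·(+1)^2·(-1)^2 = +1.
v=23: a=23^1·(≡18), b=23^1·(≡17) mod 23; (18|23)=+1, (17|23)=-1; (−1)^{1·1·11}·(+1)^1·(-1)^1 = +1.
v=17: a=17^-2·(≡3), b=17^0·(≡13) mod 17; (3|17)=-1, (13|17)=+1; (−1)^{-2·0·8}·(-1)^0·(+1)^-2 = +1.
(-4669, -1334 / ℚ) ramifies at {2, 7, 29, ∞}: a division algebra.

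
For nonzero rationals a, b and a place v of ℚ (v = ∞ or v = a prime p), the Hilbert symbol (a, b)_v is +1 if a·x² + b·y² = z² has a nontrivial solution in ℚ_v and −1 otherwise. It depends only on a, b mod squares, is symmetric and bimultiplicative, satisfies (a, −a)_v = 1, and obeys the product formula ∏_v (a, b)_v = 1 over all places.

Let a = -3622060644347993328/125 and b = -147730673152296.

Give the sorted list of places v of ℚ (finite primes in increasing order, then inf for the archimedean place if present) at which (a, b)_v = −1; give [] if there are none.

Mod squares: a ≡ -55315, b ≡ -3034. Check v ∈ {∞, 2, 3, 5, 13, 23, 37, 41}.
v=3: a=3^4·(≡2), b=3^4·(≡2) mod 3; (2|3)=-1, (2|3)=-1; (−1)^{4·4·1}·(-1)^4·(-1)^4 = +1.
v=∞: -55315 < 0 and -3034 < 0  ⇒  (a,b)_∞ = -1.
v=41: a=41^4·(≡13), b=41^3·(≡25) mod 41; (13|41)=-1, (25|41)=+1; (−1)^{4·3·20}·(-1)^3·(+1)^4 = -1.
v=2: v_2(a)=4, v_2(b)=3; units ≡ 5, 3 (mod 8); ε·ε+αω+βω = 0·1+4·1+3·1 ≡ 1  ⇒  (a,b)_2 = -1.
v=37: a=37^1·(≡19), b=37^1·(≡8) mod 37; (19|37)=-1, (8|37)=-1; (−1)^{1·1·18}·(-1)^1·(-1)^1 = +1.
v=23: a=23^3·(≡19), b=23^2·(≡18) mod 23; (19|23)=-1, (18|23)=+1; (−1)^{3·2·11}·(-1)^2·(+1)^3 = +1.
v=5: a=5^-3·(≡2), b=5^0·(≡4) mod 5; (2|5)=-1, (4|5)=+1; (−1)^{-3·0·2}·(-1)^0·(+1)^-3 = +1.
v=13: a=13^3·(≡3), b=13^2·(≡11) mod 13; (3|13)=+1, (11|13)=-1; (−1)^{3·2·6}·(+1)^2·(-1)^3 = -1.
(-55315, -3034 / ℚ) ramifies at {2, 13, 41, ∞}: a division algebra.

[2, 13, 41, inf]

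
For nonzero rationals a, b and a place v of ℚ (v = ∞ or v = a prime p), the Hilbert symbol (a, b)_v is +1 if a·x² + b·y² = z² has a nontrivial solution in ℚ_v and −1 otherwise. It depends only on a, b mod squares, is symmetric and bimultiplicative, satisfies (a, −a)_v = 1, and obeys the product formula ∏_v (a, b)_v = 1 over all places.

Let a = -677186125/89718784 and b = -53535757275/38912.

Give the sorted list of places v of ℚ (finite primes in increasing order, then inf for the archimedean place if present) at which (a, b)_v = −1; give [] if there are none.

Mod squares: a ≡ -1045, b ≡ -3458. Check v ∈ {∞, 2, 3, 5, 7, 11, 13, 19, 23, 37}.
v=13: a=13^0·(≡5), b=13^1·(≡5) mod 13; (5|13)=-1, (5|13)=-1; (−1)^{0·1·6}·(-1)^1·(-1)^0 = -1.
v=37: a=37^-2·(≡30), b=37^0·(≡24) mod 37; (30|37)=+1, (24|37)=-1; (−1)^{-2·0·18}·(+1)^0·(-1)^-2 = +1.
v=19: a=19^1·(≡12), b=19^-1·(≡12) mod 19; (12|19)=-1, (12|19)=-1; (−1)^{1·-1·9}·(-1)^-1·(-1)^1 = -1.
v=3: a=3^0·(≡2), b=3^4·(≡1) mod 3; (2|3)=-1, (1|3)=+1; (−1)^{0·4·1}·(-1)^4·(+1)^0 = +1.
v=11: a=11^1·(≡5), b=11^2·(≡7) mod 11; (5|11)=+1, (7|11)=-1; (−1)^{1·2·5}·(+1)^2·(-1)^1 = -1.
v=∞: -1045 < 0 and -3458 < 0  ⇒  (a,b)_∞ = -1.
v=7: a=7^2·(≡3), b=7^5·(≡3) mod 7; (3|7)=-1, (3|7)=-1; (−1)^{2·5·3}·(-1)^5·(-1)^2 = -1.
v=5: a=5^3·(≡4), b=5^2·(≡2) mod 5; (4|5)=+1, (2|5)=-1; (−1)^{3·2·2}·(+1)^2·(-1)^3 = -1.
v=23: a=23^2·(≡2), b=23^0·(≡21) mod 23; (2|23)=+1, (21|23)=-1; (−1)^{2·0·11}·(+1)^0·(-1)^2 = +1.
v=2: v_2(a)=-16, v_2(b)=-11; units ≡ 3, 7 (mod 8); ε·ε+αω+βω = 1·1+-16·0+-11·1 ≡ 0  ⇒  (a,b)_2 = +1.
|Ram(-1045, -3458)| = 6, even; anisotropic at {5, 7, 11, 13, 19, ∞}.

[5, 7, 11, 13, 19, inf]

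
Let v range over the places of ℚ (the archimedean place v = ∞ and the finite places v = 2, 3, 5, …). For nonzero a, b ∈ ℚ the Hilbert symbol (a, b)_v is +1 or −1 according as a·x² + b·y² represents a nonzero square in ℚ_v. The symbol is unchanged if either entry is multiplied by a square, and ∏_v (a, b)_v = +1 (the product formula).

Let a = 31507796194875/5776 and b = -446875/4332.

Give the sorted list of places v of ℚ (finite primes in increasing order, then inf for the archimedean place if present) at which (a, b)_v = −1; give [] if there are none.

(a, b) ≡ (1155, -2145) mod (ℚ^×)²; places V = {2, 3, 5, 7, 11, 13, 19, ∞}.
(a,b)_13: α=2, u≡5; β=1, v≡12 (mod 13); (5|13)=-1, (12|13)=+1; sign (−1)^0·-1^1·+1^2 = -1.
(a,b)_7: α=3, u≡2; β=0, v≡2 (mod 7); (2|7)=+1, (2|7)=+1; sign (−1)^0·+1^0·+1^3 = +1.
(a,b)_19: α=-2, u≡18; β=-2, v≡2 (mod 19); (18|19)=-1, (2|19)=-1; sign (−1)^0·-1^-2·-1^-2 = +1.
(a,b)_2: α=-4, β=-2; u≡3, v≡7 (mod 8); ε(u)ε(v)=1·1, αω(v)=-4·0, βω(u)=-2·1; sum ≡ 1  ⇒  -1.
(a,b)_5: α=3, u≡4; β=5, v≡1 (mod 5); (4|5)=+1, (1|5)=+1; sign (−1)^0·+1^5·+1^3 = +1.
(a,b)_∞: sgn(1155)=+, sgn(-2145)=−, so +1.
(a,b)_11: α=5, u≡6; β=1, v≡1 (mod 11); (6|11)=-1, (1|11)=+1; sign (−1)^1·-1^1·+1^5 = +1.
(a,b)_3: α=3, u≡1; β=-1, v≡2 (mod 3); (1|3)=+1, (2|3)=-1; sign (−1)^1·+1^-1·-1^3 = +1.
|Ram(1155, -2145)| = 2, even; anisotropic at {2, 13}.

[2, 13]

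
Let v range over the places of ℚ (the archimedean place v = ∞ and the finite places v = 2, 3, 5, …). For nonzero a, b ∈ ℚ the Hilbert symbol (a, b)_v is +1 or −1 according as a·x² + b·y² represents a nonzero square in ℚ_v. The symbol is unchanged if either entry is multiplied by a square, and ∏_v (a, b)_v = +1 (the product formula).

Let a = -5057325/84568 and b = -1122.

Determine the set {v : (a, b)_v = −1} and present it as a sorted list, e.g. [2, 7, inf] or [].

(a, b) ≡ (-2926, -1122) mod (ℚ^×)²; places V = {2, 3, 5, 7, 11, 13, 17, 19, 31, ∞}.
(a,b)_7: α=1, u≡2; β=0, v≡5 (mod 7); (2|7)=+1, (5|7)=-1; sign (−1)^0·+1^0·-1^1 = -1.
(a,b)_13: α=2, u≡9; β=0, v≡9 (mod 13); (9|13)=+1, (9|13)=+1; sign (−1)^0·+1^0·+1^2 = +1.
(a,b)_17: α=0, u≡9; β=1, v≡2 (mod 17); (9|17)=+1, (2|17)=+1; sign (−1)^0·+1^1·+1^0 = +1.
(a,b)_3: α=2, u≡2; β=1, v≡1 (mod 3); (2|3)=-1, (1|3)=+1; sign (−1)^0·-1^1·+1^2 = -1.
(a,b)_5: α=2, u≡4; β=0, v≡3 (mod 5); (4|5)=+1, (3|5)=-1; sign (−1)^0·+1^0·-1^2 = +1.
(a,b)_∞: sgn(-2926)=−, sgn(-1122)=−, so -1.
(a,b)_11: α=-1, u≡9; β=1, v≡8 (mod 11); (9|11)=+1, (8|11)=-1; sign (−1)^1·+1^1·-1^-1 = +1.
(a,b)_2: α=-3, β=1; u≡1, v≡7 (mod 8); ε(u)ε(v)=0·1, αω(v)=-3·0, βω(u)=1·0; sum ≡ 0  ⇒  +1.
(a,b)_31: α=-2, u≡28; β=0, v≡25 (mod 31); (28|31)=+1, (25|31)=+1; sign (−1)^0·+1^0·+1^-2 = +1.
(a,b)_19: α=1, u≡4; β=0, v≡18 (mod 19); (4|19)=+1, (18|19)=-1; sign (−1)^0·+1^0·-1^1 = -1.
Ram(-2926, -1122) = {3, 7, 19, ∞}; no ℚ_3-point on the conic.

[3, 7, 19, inf]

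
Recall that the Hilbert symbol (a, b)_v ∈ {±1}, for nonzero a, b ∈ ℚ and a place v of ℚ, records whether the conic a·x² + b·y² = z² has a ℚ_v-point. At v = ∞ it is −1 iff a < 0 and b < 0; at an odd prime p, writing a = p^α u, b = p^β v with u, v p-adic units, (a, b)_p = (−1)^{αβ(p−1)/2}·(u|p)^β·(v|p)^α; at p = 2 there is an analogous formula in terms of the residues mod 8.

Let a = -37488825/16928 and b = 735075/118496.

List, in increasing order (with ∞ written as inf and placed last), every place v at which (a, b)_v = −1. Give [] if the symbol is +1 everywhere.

(a, b) ≡ (-34, 42) mod (ℚ^×)²; places V = {2, 3, 5, 7, 11, 17, 23, ∞}.
(a,b)_17: α=1, u≡9; β=0, v≡2 (mod 17); (9|17)=+1, (2|17)=+1; sign (−1)^0·+1^0·+1^1 = +1.
(a,b)_11: α=2, u≡10; β=2, v≡9 (mod 11); (10|11)=-1, (9|11)=+1; sign (−1)^0·-1^2·+1^2 = +1.
(a,b)_5: α=2, u≡4; β=2, v≡3 (mod 5); (4|5)=+1, (3|5)=-1; sign (−1)^0·+1^2·-1^2 = +1.
(a,b)_2: α=-5, β=-5; u≡7, v≡5 (mod 8); ε(u)ε(v)=1·0, αω(v)=-5·1, βω(u)=-5·0; sum ≡ 1  ⇒  -1.
(a,b)_23: α=-2, u≡13; β=-2, v≡20 (mod 23); (13|23)=+1, (20|23)=-1; sign (−1)^0·+1^-2·-1^-2 = +1.
(a,b)_3: α=6, u≡2; β=5, v≡2 (mod 3); (2|3)=-1, (2|3)=-1; sign (−1)^0·-1^5·-1^6 = -1.
(a,b)_∞: sgn(-34)=−, sgn(42)=+, so +1.
(a,b)_7: α=0, u≡2; β=-1, v≡6 (mod 7); (2|7)=+1, (6|7)=-1; sign (−1)^0·+1^-1·-1^0 = +1.
|Ram(-34, 42)| = 2, even; anisotropic at {2, 3}.

[2, 3]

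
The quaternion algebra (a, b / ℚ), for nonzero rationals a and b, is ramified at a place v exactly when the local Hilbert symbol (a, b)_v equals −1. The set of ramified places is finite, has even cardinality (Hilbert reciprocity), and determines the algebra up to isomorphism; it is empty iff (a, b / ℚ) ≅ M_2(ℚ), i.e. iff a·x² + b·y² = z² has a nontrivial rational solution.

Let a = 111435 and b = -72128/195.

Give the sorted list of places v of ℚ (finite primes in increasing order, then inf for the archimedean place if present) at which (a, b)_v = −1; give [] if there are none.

[2, 3, 17, 19]

(a, b) ≡ (111435, -4485) mod (ℚ^×)²; places V = {2, 3, 5, 7, 13, 17, 19, 23, ∞}.
(a,b)_7: α=0, u≡2; β=2, v≡2 (mod 7); (2|7)=+1, (2|7)=+1; sign (−1)^0·+1^2·+1^0 = +1.
(a,b)_5: α=1, u≡2; β=-1, v≡3 (mod 5); (2|5)=-1, (3|5)=-1; sign (−1)^0·-1^-1·-1^1 = +1.
(a,b)_23: α=1, u≡15; β=1, v≡16 (mod 23); (15|23)=-1, (16|23)=+1; sign (−1)^1·-1^1·+1^1 = +1.
(a,b)_2: α=0, β=6; u≡3, v≡3 (mod 8); ε(u)ε(v)=1·1, αω(v)=0·1, βω(u)=6·1; sum ≡ 1  ⇒  -1.
(a,b)_17: α=1, u≡10; β=0, v≡11 (mod 17); (10|17)=-1, (11|17)=-1; sign (−1)^0·-1^0·-1^1 = -1.
(a,b)_13: α=0, u≡12; β=-1, v≡11 (mod 13); (12|13)=+1, (11|13)=-1; sign (−1)^0·+1^-1·-1^0 = +1.
(a,b)_3: α=1, u≡2; β=-1, v≡2 (mod 3); (2|3)=-1, (2|3)=-1; sign (−1)^1·-1^-1·-1^1 = -1.
(a,b)_19: α=1, u≡13; β=0, v≡3 (mod 19); (13|19)=-1, (3|19)=-1; sign (−1)^0·-1^0·-1^1 = -1.
(a,b)_∞: sgn(111435)=+, sgn(-4485)=−, so +1.
Ram(111435, -4485) = {2, 3, 17, 19}; no ℚ_2-point on the conic.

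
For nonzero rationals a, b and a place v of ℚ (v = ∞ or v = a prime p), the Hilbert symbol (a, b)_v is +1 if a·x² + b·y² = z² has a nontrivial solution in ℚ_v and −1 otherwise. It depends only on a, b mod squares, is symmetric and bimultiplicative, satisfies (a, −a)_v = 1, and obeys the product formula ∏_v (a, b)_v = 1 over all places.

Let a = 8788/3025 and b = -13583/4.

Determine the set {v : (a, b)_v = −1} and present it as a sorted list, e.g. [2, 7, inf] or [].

[13, 47]

Mod squares: a ≡ 13, b ≡ -47. Check v ∈ {∞, 2, 5, 11, 13, 17, 47}.
v=47: a=47^0·(≡11), b=47^1·(≡10) mod 47; (11|47)=-1, (10|47)=-1; (−1)^{0·1·23}·(-1)^1·(-1)^0 = -1.
v=∞: 13 > 0 and -47 < 0  ⇒  (a,b)_∞ = +1.
v=17: a=17^0·(≡1), b=17^2·(≡1) mod 17; (1|17)=+1, (1|17)=+1; (−1)^{0·2·8}·(+1)^2·(+1)^0 = +1.
v=2: v_2(a)=2, v_2(b)=-2; units ≡ 5, 1 (mod 8); ε·ε+αω+βω = 0·0+2·0+-2·1 ≡ 0  ⇒  (a,b)_2 = +1.
v=11: a=11^-2·(≡7), b=11^0·(≡6) mod 11; (7|11)=-1, (6|11)=-1; (−1)^{-2·0·5}·(-1)^0·(-1)^-2 = +1.
v=5: a=5^-2·(≡3), b=5^0·(≡3) mod 5; (3|5)=-1, (3|5)=-1; (−1)^{-2·0·2}·(-1)^0·(-1)^-2 = +1.
v=13: a=13^3·(≡12), b=13^0·(≡7) mod 13; (12|13)=+1, (7|13)=-1; (−1)^{3·0·6}·(+1)^0·(-1)^3 = -1.
|Ram(13, -47)| = 2, even; anisotropic at {13, 47}.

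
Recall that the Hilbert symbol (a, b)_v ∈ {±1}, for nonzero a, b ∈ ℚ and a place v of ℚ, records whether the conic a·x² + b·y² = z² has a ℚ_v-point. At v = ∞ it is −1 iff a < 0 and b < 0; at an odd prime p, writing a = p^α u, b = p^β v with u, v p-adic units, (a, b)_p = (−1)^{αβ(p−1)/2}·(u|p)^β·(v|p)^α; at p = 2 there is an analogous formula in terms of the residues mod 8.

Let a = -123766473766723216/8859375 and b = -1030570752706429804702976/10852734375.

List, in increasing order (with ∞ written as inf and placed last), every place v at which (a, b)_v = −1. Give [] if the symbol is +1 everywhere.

(a, b) ≡ (-7, -30107) mod (ℚ^×)²; places V = {2, 3, 5, 7, 11, 13, 17, 23, ∞}.
(a,b)_5: α=-6, u≡2; β=-8, v≡3 (mod 5); (2|5)=-1, (3|5)=-1; sign (−1)^0·-1^-8·-1^-6 = +1.
(a,b)_11: α=6, u≡3; β=9, v≡6 (mod 11); (3|11)=+1, (6|11)=-1; sign (−1)^0·+1^9·-1^6 = +1.
(a,b)_2: α=4, β=8; u≡1, v≡5 (mod 8); ε(u)ε(v)=0·0, αω(v)=4·1, βω(u)=8·0; sum ≡ 0  ⇒  +1.
(a,b)_13: α=4, u≡11; β=4, v≡3 (mod 13); (11|13)=-1, (3|13)=+1; sign (−1)^0·-1^4·+1^4 = +1.
(a,b)_23: α=2, u≡9; β=3, v≡18 (mod 23); (9|23)=+1, (18|23)=+1; sign (−1)^0·+1^3·+1^2 = +1.
(a,b)_3: α=-4, u≡2; β=-4, v≡1 (mod 3); (2|3)=-1, (1|3)=+1; sign (−1)^0·-1^-4·+1^-4 = +1.
(a,b)_∞: sgn(-7)=−, sgn(-30107)=−, so -1.
(a,b)_17: α=2, u≡7; β=3, v≡11 (mod 17); (7|17)=-1, (11|17)=-1; sign (−1)^0·-1^3·-1^2 = -1.
(a,b)_7: α=-1, u≡3; β=-3, v≡2 (mod 7); (3|7)=-1, (2|7)=+1; sign (−1)^1·-1^-3·+1^-1 = +1.
|Ram(-7, -30107)| = 2, even; anisotropic at {17, ∞}.

[17, inf]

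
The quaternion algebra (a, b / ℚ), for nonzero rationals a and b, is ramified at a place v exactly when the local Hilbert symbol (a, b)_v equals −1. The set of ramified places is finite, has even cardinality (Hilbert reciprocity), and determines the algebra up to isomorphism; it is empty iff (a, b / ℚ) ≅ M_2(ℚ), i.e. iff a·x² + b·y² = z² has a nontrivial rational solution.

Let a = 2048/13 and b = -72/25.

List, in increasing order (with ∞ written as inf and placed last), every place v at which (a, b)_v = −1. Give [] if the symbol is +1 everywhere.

[2, 13]

(a, b) ≡ (26, -2) mod (ℚ^×)²; places V = {2, 3, 5, 13, ∞}.
(a,b)_∞: sgn(26)=+, sgn(-2)=−, so +1.
(a,b)_5: α=0, u≡1; β=-2, v≡3 (mod 5); (1|5)=+1, (3|5)=-1; sign (−1)^0·+1^-2·-1^0 = +1.
(a,b)_3: α=0, u≡2; β=2, v≡1 (mod 3); (2|3)=-1, (1|3)=+1; sign (−1)^0·-1^2·+1^0 = +1.
(a,b)_13: α=-1, u≡7; β=0, v≡7 (mod 13); (7|13)=-1, (7|13)=-1; sign (−1)^0·-1^0·-1^-1 = -1.
(a,b)_2: α=11, β=3; u≡5, v≡7 (mod 8); ε(u)ε(v)=0·1, αω(v)=11·0, βω(u)=3·1; sum ≡ 1  ⇒  -1.
|Ram(26, -2)| = 2, even; anisotropic at {2, 13}.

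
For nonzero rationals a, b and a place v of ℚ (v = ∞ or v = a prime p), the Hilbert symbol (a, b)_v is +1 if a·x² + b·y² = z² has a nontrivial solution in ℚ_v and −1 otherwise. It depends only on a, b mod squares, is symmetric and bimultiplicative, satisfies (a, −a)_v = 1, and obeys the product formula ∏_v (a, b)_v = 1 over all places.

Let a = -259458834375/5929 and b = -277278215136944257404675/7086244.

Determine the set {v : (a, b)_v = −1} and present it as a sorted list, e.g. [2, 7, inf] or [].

[3, 5, 17, inf]

(a, b) ≡ (-1615, -3) mod (ℚ^×)²; places V = {2, 3, 5, 7, 11, 13, 17, 19, ∞}.
(a,b)_13: α=4, u≡12; β=14, v≡12 (mod 13); (12|13)=+1, (12|13)=+1; sign (−1)^0·+1^14·+1^4 = +1.
(a,b)_∞: sgn(-1615)=−, sgn(-3)=−, so -1.
(a,b)_11: α=-2, u≡8; β=-6, v≡8 (mod 11); (8|11)=-1, (8|11)=-1; sign (−1)^0·-1^-6·-1^-2 = +1.
(a,b)_17: α=1, u≡12; β=2, v≡10 (mod 17); (12|17)=-1, (10|17)=-1; sign (−1)^0·-1^2·-1^1 = -1.
(a,b)_3: α=2, u≡2; β=3, v≡2 (mod 3); (2|3)=-1, (2|3)=-1; sign (−1)^0·-1^3·-1^2 = -1.
(a,b)_2: α=0, β=-2; u≡1, v≡5 (mod 8); ε(u)ε(v)=0·0, αω(v)=0·1, βω(u)=-2·0; sum ≡ 0  ⇒  +1.
(a,b)_5: α=5, u≡2; β=2, v≡2 (mod 5); (2|5)=-1, (2|5)=-1; sign (−1)^0·-1^2·-1^5 = -1.
(a,b)_19: α=1, u≡2; β=2, v≡7 (mod 19); (2|19)=-1, (7|19)=+1; sign (−1)^0·-1^2·+1^1 = +1.
(a,b)_7: α=-2, u≡4; β=0, v≡1 (mod 7); (4|7)=+1, (1|7)=+1; sign (−1)^0·+1^0·+1^-2 = +1.
|Ram(-1615, -3)| = 4, even; anisotropic at {3, 5, 17, ∞}.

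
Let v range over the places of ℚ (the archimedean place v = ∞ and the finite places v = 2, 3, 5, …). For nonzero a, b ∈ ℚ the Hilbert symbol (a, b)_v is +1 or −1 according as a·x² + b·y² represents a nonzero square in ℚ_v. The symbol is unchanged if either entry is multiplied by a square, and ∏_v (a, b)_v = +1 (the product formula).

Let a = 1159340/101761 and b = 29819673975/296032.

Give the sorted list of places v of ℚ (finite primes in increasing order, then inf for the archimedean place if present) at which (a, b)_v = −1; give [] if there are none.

(a, b) ≡ (35, 8778) mod (ℚ^×)²; places V = {2, 3, 5, 7, 11, 13, 19, 29, ∞}.
(a,b)_∞: sgn(35)=+, sgn(8778)=+, so +1.
(a,b)_13: α=2, u≡10; β=2, v≡4 (mod 13); (10|13)=+1, (4|13)=+1; sign (−1)^0·+1^2·+1^2 = +1.
(a,b)_7: α=3, u≡3; β=3, v≡1 (mod 7); (3|7)=-1, (1|7)=+1; sign (−1)^1·-1^3·+1^3 = +1.
(a,b)_5: α=1, u≡3; β=2, v≡2 (mod 5); (3|5)=-1, (2|5)=-1; sign (−1)^0·-1^2·-1^1 = -1.
(a,b)_19: α=0, u≡7; β=3, v≡16 (mod 19); (7|19)=+1, (16|19)=+1; sign (−1)^0·+1^3·+1^0 = +1.
(a,b)_3: α=0, u≡2; β=1, v≡1 (mod 3); (2|3)=-1, (1|3)=+1; sign (−1)^0·-1^1·+1^0 = -1.
(a,b)_11: α=-2, u≡10; β=-1, v≡6 (mod 11); (10|11)=-1, (6|11)=-1; sign (−1)^0·-1^-1·-1^-2 = -1.
(a,b)_2: α=2, β=-5; u≡3, v≡5 (mod 8); ε(u)ε(v)=1·0, αω(v)=2·1, βω(u)=-5·1; sum ≡ 1  ⇒  -1.
(a,b)_29: α=-2, u≡13; β=-2, v≡6 (mod 29); (13|29)=+1, (6|29)=+1; sign (−1)^0·+1^-2·+1^-2 = +1.
Ram(35, 8778) = {2, 3, 5, 11}; no ℚ_2-point on the conic.

[2, 3, 5, 11]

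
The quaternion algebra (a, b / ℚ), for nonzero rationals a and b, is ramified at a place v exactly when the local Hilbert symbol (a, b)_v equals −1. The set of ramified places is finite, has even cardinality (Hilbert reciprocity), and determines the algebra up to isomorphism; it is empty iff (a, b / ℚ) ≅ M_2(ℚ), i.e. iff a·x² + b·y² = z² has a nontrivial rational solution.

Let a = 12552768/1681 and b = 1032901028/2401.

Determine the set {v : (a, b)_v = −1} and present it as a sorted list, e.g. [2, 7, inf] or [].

Mod squares: a ≡ 21793, b ≡ 893513. Check v ∈ {∞, 2, 3, 7, 17, 19, 31, 37, 41}.
v=19: a=19^1·(≡11), b=19^1·(≡10) mod 19; (11|19)=+1, (10|19)=-1; (−1)^{1·1·9}·(+1)^1·(-1)^1 = +1.
v=2: v_2(a)=6, v_2(b)=2; units ≡ 1, 1 (mod 8); ε·ε+αω+βω = 0·0+6·0+2·0 ≡ 0  ⇒  (a,b)_2 = +1.
v=3: a=3^2·(≡1), b=3^0·(≡2) mod 3; (1|3)=+1, (2|3)=-1; (−1)^{2·0·1}·(+1)^0·(-1)^2 = +1.
v=31: a=31^1·(≡23), b=31^1·(≡11) mod 31; (23|31)=-1, (11|31)=-1; (−1)^{1·1·15}·(-1)^1·(-1)^1 = -1.
v=∞: 21793 > 0 and 893513 > 0  ⇒  (a,b)_∞ = +1.
v=37: a=37^1·(≡3), b=37^1·(≡27) mod 37; (3|37)=+1, (27|37)=+1; (−1)^{1·1·18}·(+1)^1·(+1)^1 = +1.
v=41: a=41^-2·(≡3), b=41^1·(≡13) mod 41; (3|41)=-1, (13|41)=-1; (−1)^{-2·1·20}·(-1)^1·(-1)^-2 = -1.
v=17: a=17^0·(≡16), b=17^2·(≡10) mod 17; (16|17)=+1, (10|17)=-1; (−1)^{0·2·8}·(+1)^2·(-1)^0 = +1.
v=7: a=7^0·(≡4), b=7^-4·(≡5) mod 7; (4|7)=+1, (5|7)=-1; (−1)^{0·-4·3}·(+1)^-4·(-1)^0 = +1.
|Ram(21793, 893513)| = 2, even; anisotropic at {31, 41}.

[31, 41]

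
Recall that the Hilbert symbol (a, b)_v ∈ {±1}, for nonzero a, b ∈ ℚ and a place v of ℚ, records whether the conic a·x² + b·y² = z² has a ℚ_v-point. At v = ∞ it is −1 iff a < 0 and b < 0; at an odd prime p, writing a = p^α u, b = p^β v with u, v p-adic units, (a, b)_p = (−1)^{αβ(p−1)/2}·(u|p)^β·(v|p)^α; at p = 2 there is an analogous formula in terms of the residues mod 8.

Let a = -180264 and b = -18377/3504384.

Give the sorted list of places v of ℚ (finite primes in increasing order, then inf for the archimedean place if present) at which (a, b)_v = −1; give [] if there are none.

[2, 7, 23, inf]

Mod squares: a ≡ -45066, b ≡ -18377. Check v ∈ {∞, 2, 3, 7, 13, 17, 23, 29, 37, 47}.
v=2: v_2(a)=3, v_2(b)=-8; units ≡ 3, 7 (mod 8); ε·ε+αω+βω = 1·1+3·0+-8·1 ≡ 1  ⇒  (a,b)_2 = -1.
v=37: a=37^1·(≡12), b=37^0·(≡4) mod 37; (12|37)=+1, (4|37)=+1; (−1)^{1·0·18}·(+1)^0·(+1)^1 = +1.
v=∞: -45066 < 0 and -18377 < 0  ⇒  (a,b)_∞ = -1.
v=13: a=13^0·(≡7), b=13^-2·(≡5) mod 13; (7|13)=-1, (5|13)=-1; (−1)^{0·-2·6}·(-1)^-2·(-1)^0 = +1.
v=17: a=17^0·(≡4), b=17^1·(≡6) mod 17; (4|17)=+1, (6|17)=-1; (−1)^{0·1·8}·(+1)^1·(-1)^0 = +1.
v=3: a=3^1·(≡2), b=3^-4·(≡1) mod 3; (2|3)=-1, (1|3)=+1; (−1)^{1·-4·1}·(-1)^-4·(+1)^1 = +1.
v=47: a=47^0·(≡28), b=47^1·(≡24) mod 47; (28|47)=+1, (24|47)=+1; (−1)^{0·1·23}·(+1)^1·(+1)^0 = +1.
v=7: a=7^1·(≡1), b=7^0·(≡6) mod 7; (1|7)=+1, (6|7)=-1; (−1)^{1·0·3}·(+1)^0·(-1)^1 = -1.
v=23: a=23^0·(≡10), b=23^1·(≡12) mod 23; (10|23)=-1, (12|23)=+1; (−1)^{0·1·11}·(-1)^1·(+1)^0 = -1.
v=29: a=29^1·(≡19), b=29^0·(≡4) mod 29; (19|29)=-1, (4|29)=+1; (−1)^{1·0·14}·(-1)^0·(+1)^1 = +1.
(-45066, -18377 / ℚ) ramifies at {2, 7, 23, ∞}: a division algebra.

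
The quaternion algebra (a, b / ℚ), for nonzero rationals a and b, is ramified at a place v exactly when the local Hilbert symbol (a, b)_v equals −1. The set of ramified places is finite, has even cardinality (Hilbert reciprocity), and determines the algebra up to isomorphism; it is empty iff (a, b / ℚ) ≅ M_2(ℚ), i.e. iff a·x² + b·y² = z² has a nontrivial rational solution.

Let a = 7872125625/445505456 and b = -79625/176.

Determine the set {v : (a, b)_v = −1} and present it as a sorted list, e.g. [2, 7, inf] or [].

[11, 13]

Mod squares: a ≡ 11, b ≡ -715. Check v ∈ {∞, 2, 3, 5, 7, 11, 13, 37, 43}.
v=37: a=37^-2·(≡33), b=37^0·(≡33) mod 37; (33|37)=+1, (33|37)=+1; (−1)^{-2·0·18}·(+1)^0·(+1)^-2 = +1.
v=5: a=5^4·(≡1), b=5^3·(≡3) mod 5; (1|5)=+1, (3|5)=-1; (−1)^{4·3·2}·(+1)^3·(-1)^4 = +1.
v=13: a=13^4·(≡2), b=13^1·(≡9) mod 13; (2|13)=-1, (9|13)=+1; (−1)^{4·1·6}·(-1)^1·(+1)^4 = -1.
v=7: a=7^2·(≡1), b=7^2·(≡6) mod 7; (1|7)=+1, (6|7)=-1; (−1)^{2·2·3}·(+1)^2·(-1)^2 = +1.
v=3: a=3^2·(≡2), b=3^0·(≡2) mod 3; (2|3)=-1, (2|3)=-1; (−1)^{2·0·1}·(-1)^0·(-1)^2 = +1.
v=11: a=11^-1·(≡4), b=11^-1·(≡3) mod 11; (4|11)=+1, (3|11)=+1; (−1)^{-1·-1·5}·(+1)^-1·(+1)^-1 = -1.
v=∞: 11 > 0 and -715 < 0  ⇒  (a,b)_∞ = +1.
v=43: a=43^-2·(≡40), b=43^0·(≡35) mod 43; (40|43)=+1, (35|43)=+1; (−1)^{-2·0·21}·(+1)^0·(+1)^-2 = +1.
v=2: v_2(a)=-4, v_2(b)=-4; units ≡ 3, 5 (mod 8); ε·ε+αω+βω = 1·0+-4·1+-4·1 ≡ 0  ⇒  (a,b)_2 = +1.
Ram(11, -715) = {11, 13}; no ℚ_11-point on the conic.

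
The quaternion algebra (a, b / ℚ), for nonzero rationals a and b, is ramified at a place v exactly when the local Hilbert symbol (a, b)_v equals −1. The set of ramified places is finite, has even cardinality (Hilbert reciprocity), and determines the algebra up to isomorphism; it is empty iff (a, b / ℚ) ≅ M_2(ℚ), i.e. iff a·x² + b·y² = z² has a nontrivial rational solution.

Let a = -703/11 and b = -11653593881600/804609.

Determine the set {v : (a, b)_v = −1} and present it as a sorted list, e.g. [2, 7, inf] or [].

Mod squares: a ≡ -7733, b ≡ -332519. Check v ∈ {∞, 2, 3, 5, 11, 13, 19, 23, 37, 43}.
v=43: a=43^0·(≡26), b=43^1·(≡19) mod 43; (26|43)=-1, (19|43)=-1; (−1)^{0·1·21}·(-1)^1·(-1)^0 = -1.
v=2: v_2(a)=0, v_2(b)=10; units ≡ 3, 1 (mod 8); ε·ε+αω+βω = 1·0+0·0+10·1 ≡ 0  ⇒  (a,b)_2 = +1.
v=5: a=5^0·(≡2), b=5^2·(≡4) mod 5; (2|5)=-1, (4|5)=+1; (−1)^{0·2·2}·(-1)^2·(+1)^0 = +1.
v=∞: -7733 < 0 and -332519 < 0  ⇒  (a,b)_∞ = -1.
v=13: a=13^0·(≡7), b=13^-2·(≡6) mod 13; (7|13)=-1, (6|13)=-1; (−1)^{0·-2·6}·(-1)^-2·(-1)^0 = +1.
v=3: a=3^0·(≡1), b=3^-2·(≡1) mod 3; (1|3)=+1, (1|3)=+1; (−1)^{0·-2·1}·(+1)^-2·(+1)^0 = +1.
v=11: a=11^-1·(≡1), b=11^1·(≡6) mod 11; (1|11)=+1, (6|11)=-1; (−1)^{-1·1·5}·(+1)^1·(-1)^-1 = +1.
v=19: a=19^1·(≡7), b=19^1·(≡11) mod 19; (7|19)=+1, (11|19)=+1; (−1)^{1·1·9}·(+1)^1·(+1)^1 = -1.
v=23: a=23^0·(≡3), b=23^-2·(≡14) mod 23; (3|23)=+1, (14|23)=-1; (−1)^{0·-2·11}·(+1)^-2·(-1)^0 = +1.
v=37: a=37^1·(≡5), b=37^3·(≡3) mod 37; (5|37)=-1, (3|37)=+1; (−1)^{1·3·18}·(-1)^3·(+1)^1 = -1.
|Ram(-7733, -332519)| = 4, even; anisotropic at {19, 37, 43, ∞}.

[19, 37, 43, inf]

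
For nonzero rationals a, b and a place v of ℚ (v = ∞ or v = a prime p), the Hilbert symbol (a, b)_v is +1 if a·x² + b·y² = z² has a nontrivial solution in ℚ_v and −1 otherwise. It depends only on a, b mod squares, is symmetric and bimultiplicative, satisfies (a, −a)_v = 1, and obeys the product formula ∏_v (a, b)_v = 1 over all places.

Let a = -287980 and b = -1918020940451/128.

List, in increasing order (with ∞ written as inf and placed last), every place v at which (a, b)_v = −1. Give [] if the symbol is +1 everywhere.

[2, 5, 7, 11, 17, inf]

(a, b) ≡ (-595, -22) mod (ℚ^×)²; places V = {2, 5, 7, 11, 17, 29, ∞}.
(a,b)_11: α=2, u≡7; β=5, v≡5 (mod 11); (7|11)=-1, (5|11)=+1; sign (−1)^0·-1^5·+1^2 = -1.
(a,b)_17: α=1, u≡9; β=2, v≡14 (mod 17); (9|17)=+1, (14|17)=-1; sign (−1)^0·+1^2·-1^1 = -1.
(a,b)_∞: sgn(-595)=−, sgn(-22)=−, so -1.
(a,b)_5: α=1, u≡4; β=0, v≡3 (mod 5); (4|5)=+1, (3|5)=-1; sign (−1)^0·+1^0·-1^1 = -1.
(a,b)_29: α=0, u≡19; β=2, v≡4 (mod 29); (19|29)=-1, (4|29)=+1; sign (−1)^0·-1^2·+1^0 = +1.
(a,b)_7: α=1, u≡6; β=2, v≡5 (mod 7); (6|7)=-1, (5|7)=-1; sign (−1)^0·-1^2·-1^1 = -1.
(a,b)_2: α=2, β=-7; u≡5, v≡5 (mod 8); ε(u)ε(v)=0·0, αω(v)=2·1, βω(u)=-7·1; sum ≡ 1  ⇒  -1.
(-595, -22 / ℚ) ramifies at {2, 5, 7, 11, 17, ∞}: a division algebra.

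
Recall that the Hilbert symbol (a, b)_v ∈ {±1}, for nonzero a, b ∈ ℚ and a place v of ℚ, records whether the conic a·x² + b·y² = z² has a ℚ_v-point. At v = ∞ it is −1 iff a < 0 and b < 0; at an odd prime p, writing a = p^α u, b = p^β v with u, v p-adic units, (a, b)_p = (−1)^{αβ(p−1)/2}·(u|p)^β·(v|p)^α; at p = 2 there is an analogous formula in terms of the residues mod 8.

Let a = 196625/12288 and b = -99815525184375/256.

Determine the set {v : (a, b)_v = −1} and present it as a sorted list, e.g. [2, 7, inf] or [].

(a, b) ≡ (195, -26455) mod (ℚ^×)²; places V = {2, 3, 5, 7, 11, 13, 37, ∞}.
(a,b)_3: α=-1, u≡2; β=6, v≡2 (mod 3); (2|3)=-1, (2|3)=-1; sign (−1)^0·-1^6·-1^-1 = -1.
(a,b)_∞: sgn(195)=+, sgn(-26455)=−, so +1.
(a,b)_2: α=-12, β=-8; u≡3, v≡1 (mod 8); ε(u)ε(v)=1·0, αω(v)=-12·0, βω(u)=-8·1; sum ≡ 0  ⇒  +1.
(a,b)_5: α=3, u≡1; β=5, v≡1 (mod 5); (1|5)=+1, (1|5)=+1; sign (−1)^0·+1^5·+1^3 = +1.
(a,b)_11: α=2, u≡8; β=1, v≡5 (mod 11); (8|11)=-1, (5|11)=+1; sign (−1)^0·-1^1·+1^2 = -1.
(a,b)_37: α=0, u≡11; β=1, v≡26 (mod 37); (11|37)=+1, (26|37)=+1; sign (−1)^0·+1^1·+1^0 = +1.
(a,b)_7: α=0, u≡3; β=2, v≡6 (mod 7); (3|7)=-1, (6|7)=-1; sign (−1)^0·-1^2·-1^0 = +1.
(a,b)_13: α=1, u≡2; β=3, v≡11 (mod 13); (2|13)=-1, (11|13)=-1; sign (−1)^0·-1^3·-1^1 = +1.
(195, -26455 / ℚ) ramifies at {3, 11}: a division algebra.

[3, 11]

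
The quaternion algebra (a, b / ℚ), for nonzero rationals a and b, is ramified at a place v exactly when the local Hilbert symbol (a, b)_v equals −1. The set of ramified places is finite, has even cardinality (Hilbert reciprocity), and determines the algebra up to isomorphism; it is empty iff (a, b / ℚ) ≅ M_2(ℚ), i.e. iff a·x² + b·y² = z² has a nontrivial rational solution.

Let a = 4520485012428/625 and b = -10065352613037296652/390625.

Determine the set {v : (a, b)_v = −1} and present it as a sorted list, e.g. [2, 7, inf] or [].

Mod squares: a ≡ 203, b ≡ -113883. Check v ∈ {∞, 2, 3, 5, 7, 11, 17, 19, 29}.
v=3: a=3^2·(≡2), b=3^7·(≡1) mod 3; (2|3)=-1, (1|3)=+1; (−1)^{2·7·1}·(-1)^7·(+1)^2 = -1.
v=∞: 203 > 0 and -113883 < 0  ⇒  (a,b)_∞ = +1.
v=2: v_2(a)=2, v_2(b)=2; units ≡ 3, 5 (mod 8); ε·ε+αω+βω = 1·0+2·1+2·1 ≡ 0  ⇒  (a,b)_2 = +1.
v=11: a=11^2·(≡5), b=11^3·(≡9) mod 11; (5|11)=+1, (9|11)=+1; (−1)^{2·3·5}·(+1)^3·(+1)^2 = +1.
v=29: a=29^1·(≡28), b=29^1·(≡12) mod 29; (28|29)=+1, (12|29)=-1; (−1)^{1·1·14}·(+1)^1·(-1)^1 = -1.
v=7: a=7^3·(≡1), b=7^5·(≡5) mod 7; (1|7)=+1, (5|7)=-1; (−1)^{3·5·3}·(+1)^5·(-1)^3 = +1.
v=17: a=17^2·(≡9), b=17^3·(≡16) mod 17; (9|17)=+1, (16|17)=+1; (−1)^{2·3·8}·(+1)^3·(+1)^2 = +1.
v=19: a=19^2·(≡14), b=19^2·(≡12) mod 19; (14|19)=-1, (12|19)=-1; (−1)^{2·2·9}·(-1)^2·(-1)^2 = +1.
v=5: a=5^-4·(≡3), b=5^-8·(≡3) mod 5; (3|5)=-1, (3|5)=-1; (−1)^{-4·-8·2}·(-1)^-8·(-1)^-4 = +1.
Ram(203, -113883) = {3, 29}; no ℚ_3-point on the conic.

[3, 29]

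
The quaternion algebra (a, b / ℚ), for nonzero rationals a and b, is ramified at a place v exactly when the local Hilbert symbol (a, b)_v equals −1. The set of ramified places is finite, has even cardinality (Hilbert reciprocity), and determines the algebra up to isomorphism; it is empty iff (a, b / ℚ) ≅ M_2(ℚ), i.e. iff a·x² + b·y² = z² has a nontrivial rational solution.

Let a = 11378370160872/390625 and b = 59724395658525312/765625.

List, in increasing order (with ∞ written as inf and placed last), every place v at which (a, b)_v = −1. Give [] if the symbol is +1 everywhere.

[11, 13]

Mod squares: a ≡ 442, b ≡ 858. Check v ∈ {∞, 2, 3, 5, 7, 11, 13, 17}.
v=5: a=5^-8·(≡2), b=5^-6·(≡3) mod 5; (2|5)=-1, (3|5)=-1; (−1)^{-8·-6·2}·(-1)^-6·(-1)^-8 = +1.
v=13: a=13^3·(≡5), b=13^5·(≡12) mod 13; (5|13)=-1, (12|13)=+1; (−1)^{3·5·6}·(-1)^5·(+1)^3 = -1.
v=∞: 442 > 0 and 858 > 0  ⇒  (a,b)_∞ = +1.
v=11: a=11^4·(≡7), b=11^5·(≡9) mod 11; (7|11)=-1, (9|11)=+1; (−1)^{4·5·5}·(-1)^5·(+1)^4 = -1.
v=2: v_2(a)=3, v_2(b)=7; units ≡ 5, 5 (mod 8); ε·ε+αω+βω = 0·0+3·1+7·1 ≡ 0  ⇒  (a,b)_2 = +1.
v=17: a=17^3·(≡4), b=17^2·(≡16) mod 17; (4|17)=+1, (16|17)=+1; (−1)^{3·2·8}·(+1)^2·(+1)^3 = +1.
v=3: a=3^2·(≡1), b=3^3·(≡1) mod 3; (1|3)=+1, (1|3)=+1; (−1)^{2·3·1}·(+1)^3·(+1)^2 = +1.
v=7: a=7^0·(≡2), b=7^-2·(≡1) mod 7; (2|7)=+1, (1|7)=+1; (−1)^{0·-2·3}·(+1)^-2·(+1)^0 = +1.
|Ram(442, 858)| = 2, even; anisotropic at {11, 13}.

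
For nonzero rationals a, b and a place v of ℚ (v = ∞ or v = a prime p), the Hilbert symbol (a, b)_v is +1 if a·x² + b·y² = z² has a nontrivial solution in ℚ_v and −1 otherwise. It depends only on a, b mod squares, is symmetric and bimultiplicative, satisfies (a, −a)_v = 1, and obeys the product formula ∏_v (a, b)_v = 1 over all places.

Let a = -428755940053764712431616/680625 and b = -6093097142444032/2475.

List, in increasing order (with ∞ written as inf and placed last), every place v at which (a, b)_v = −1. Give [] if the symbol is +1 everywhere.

Mod squares: a ≡ -46, b ≡ -262922. Check v ∈ {∞, 2, 3, 5, 7, 11, 17, 19, 23, 37}.
v=7: a=7^6·(≡3), b=7^6·(≡3) mod 7; (3|7)=-1, (3|7)=-1; (−1)^{6·6·3}·(-1)^6·(-1)^6 = +1.
v=11: a=11^-2·(≡5), b=11^-1·(≡1) mod 11; (5|11)=+1, (1|11)=+1; (−1)^{-2·-1·5}·(+1)^-1·(+1)^-2 = +1.
v=19: a=19^2·(≡6), b=19^1·(≡15) mod 19; (6|19)=+1, (15|19)=-1; (−1)^{2·1·9}·(+1)^1·(-1)^2 = +1.
v=23: a=23^3·(≡5), b=23^2·(≡7) mod 23; (5|23)=-1, (7|23)=-1; (−1)^{3·2·11}·(-1)^2·(-1)^3 = -1.
v=37: a=37^2·(≡26), b=37^1·(≡5) mod 37; (26|37)=+1, (5|37)=-1; (−1)^{2·1·18}·(+1)^1·(-1)^2 = +1.
v=3: a=3^-2·(≡2), b=3^-2·(≡1) mod 3; (2|3)=-1, (1|3)=+1; (−1)^{-2·-2·1}·(-1)^-2·(+1)^-2 = +1.
v=17: a=17^2·(≡11), b=17^1·(≡8) mod 17; (11|17)=-1, (8|17)=+1; (−1)^{2·1·8}·(-1)^1·(+1)^2 = -1.
v=2: v_2(a)=21, v_2(b)=13; units ≡ 1, 3 (mod 8); ε·ε+αω+βω = 0·1+21·1+13·0 ≡ 1  ⇒  (a,b)_2 = -1.
v=∞: -46 < 0 and -262922 < 0  ⇒  (a,b)_∞ = -1.
v=5: a=5^-4·(≡1), b=5^-2·(≡2) mod 5; (1|5)=+1, (2|5)=-1; (−1)^{-4·-2·2}·(+1)^-2·(-1)^-4 = +1.
Ram(-46, -262922) = {2, 17, 23, ∞}; no ℚ_2-point on the conic.

[2, 17, 23, inf]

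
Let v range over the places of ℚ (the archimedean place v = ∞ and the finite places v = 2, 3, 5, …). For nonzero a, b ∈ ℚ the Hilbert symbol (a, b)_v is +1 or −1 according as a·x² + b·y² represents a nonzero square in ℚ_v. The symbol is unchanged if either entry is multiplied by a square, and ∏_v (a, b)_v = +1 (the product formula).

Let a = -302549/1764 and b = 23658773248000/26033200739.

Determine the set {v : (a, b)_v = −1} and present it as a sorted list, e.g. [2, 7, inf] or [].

[2, 11, 13, 17]

(a, b) ≡ (-221, 559130) mod (ℚ^×)²; places V = {2, 3, 5, 7, 11, 13, 17, 19, 23, 31, 37, 43, ∞}.
(a,b)_2: α=-2, β=11; u≡3, v≡5 (mod 8); ε(u)ε(v)=1·0, αω(v)=-2·1, βω(u)=11·1; sum ≡ 1  ⇒  -1.
(a,b)_11: α=0, u≡7; β=1, v≡10 (mod 11); (7|11)=-1, (10|11)=-1; sign (−1)^0·-1^1·-1^0 = -1.
(a,b)_31: α=0, u≡17; β=-2, v≡25 (mod 31); (17|31)=-1, (25|31)=+1; sign (−1)^0·-1^-2·+1^0 = +1.
(a,b)_3: α=-2, u≡1; β=0, v≡2 (mod 3); (1|3)=+1, (2|3)=-1; sign (−1)^0·+1^0·-1^-2 = +1.
(a,b)_17: α=1, u≡8; β=1, v≡6 (mod 17); (8|17)=+1, (6|17)=-1; sign (−1)^0·+1^1·-1^1 = -1.
(a,b)_37: α=2, u≡3; β=2, v≡20 (mod 37); (3|37)=+1, (20|37)=-1; sign (−1)^0·+1^2·-1^2 = +1.
(a,b)_5: α=0, u≡4; β=3, v≡1 (mod 5); (4|5)=+1, (1|5)=+1; sign (−1)^0·+1^3·+1^0 = +1.
(a,b)_43: α=0, u≡42; β=-2, v≡4 (mod 43); (42|43)=-1, (4|43)=+1; sign (−1)^0·-1^-2·+1^0 = +1.
(a,b)_13: α=1, u≡4; β=-1, v≡6 (mod 13); (4|13)=+1, (6|13)=-1; sign (−1)^0·+1^-1·-1^1 = -1.
(a,b)_19: α=0, u≡4; β=2, v≡1 (mod 19); (4|19)=+1, (1|19)=+1; sign (−1)^0·+1^2·+1^0 = +1.
(a,b)_∞: sgn(-221)=−, sgn(559130)=+, so +1.
(a,b)_23: α=0, u≡1; β=-1, v≡15 (mod 23); (1|23)=+1, (15|23)=-1; sign (−1)^0·+1^-1·-1^0 = +1.
(a,b)_7: α=-2, u≡5; β=-2, v≡3 (mod 7); (5|7)=-1, (3|7)=-1; sign (−1)^0·-1^-2·-1^-2 = +1.
Ram(-221, 559130) = {2, 11, 13, 17}; no ℚ_2-point on the conic.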